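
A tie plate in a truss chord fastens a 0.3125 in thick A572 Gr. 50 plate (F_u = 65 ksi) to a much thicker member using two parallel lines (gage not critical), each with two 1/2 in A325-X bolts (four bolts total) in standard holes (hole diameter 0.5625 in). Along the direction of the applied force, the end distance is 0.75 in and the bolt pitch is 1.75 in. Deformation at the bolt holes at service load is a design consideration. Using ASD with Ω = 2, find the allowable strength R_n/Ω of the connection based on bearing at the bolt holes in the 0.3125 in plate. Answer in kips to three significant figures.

35.8 kips

Per bolt r_n = 1.2 l_c t F_u ≤ 2.4 d t F_u; upper limit = 2.4 × 0.5 × 0.3125 × 65 = 24.38 kips.
Edge bolt: l_c = 0.75 − 0.5625/2 = 0.4688 in → 1.2 × 0.4688 × 0.3125 × 65 = 11.43 → r_n = 11.43 kips.
Interior bolts: l_c = 1.75 − 0.5625 = 1.188 in → 1.2 × 1.188 × 0.3125 × 65 = 28.95 → r_n = 24.38 kips.
R_n = 2 × 11.43 + 2 × 24.38 = 71.6 kips.
Allowable strength R_n/Ω = 71.6 / 2 = 35.8 kips.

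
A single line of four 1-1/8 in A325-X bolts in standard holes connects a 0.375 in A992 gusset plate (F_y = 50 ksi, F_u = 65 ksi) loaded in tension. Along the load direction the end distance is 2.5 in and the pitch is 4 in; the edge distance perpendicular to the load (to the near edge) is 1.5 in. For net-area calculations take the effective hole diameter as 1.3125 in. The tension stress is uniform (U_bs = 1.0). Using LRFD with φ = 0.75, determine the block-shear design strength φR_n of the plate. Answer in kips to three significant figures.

124 kips

Shear plane L_v = 2.5 + 3·4 = 14.5 in; A_gv = 14.5 × 0.375 = 5.438 in².
A_nv = (14.5 − 3.5·1.3125) × 0.375 = 3.715 in².
A_nt = (1.5 − 0.5·1.3125) × 0.375 = 0.3164 in².
0.6 F_u A_nv = 144.9 kips; 0.6 F_y A_gv = 163.1 kips → shear rupture governs the shear term.
R_n = 144.9 + 1.0 × 65 × 0.3164 = 165.4 kips.
Design strength φR_n = 0.75 × 165.4 = 124 kips.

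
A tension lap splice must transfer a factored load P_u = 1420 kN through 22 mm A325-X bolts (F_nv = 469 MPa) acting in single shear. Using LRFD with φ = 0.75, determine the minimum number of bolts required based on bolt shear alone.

A_b = π·22²/4 = 380.1 mm².
Per-bolt design strength φR_n = 0.75 × 469 × 380.1 × 1 / 1000 = 133.7 kN.
n ≥ 1420 / 133.7 = 10.62 → use 11 bolts.

11 bolts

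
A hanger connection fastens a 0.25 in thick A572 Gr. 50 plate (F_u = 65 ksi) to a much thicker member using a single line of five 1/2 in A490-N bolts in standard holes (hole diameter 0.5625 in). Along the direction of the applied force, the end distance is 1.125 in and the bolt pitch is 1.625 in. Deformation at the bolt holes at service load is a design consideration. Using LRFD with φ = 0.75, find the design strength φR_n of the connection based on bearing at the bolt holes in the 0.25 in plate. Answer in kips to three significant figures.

Per bolt r_n = 1.2 l_c t F_u ≤ 2.4 d t F_u; upper limit = 2.4 × 0.5 × 0.25 × 65 = 19.5 kips.
Edge bolt: l_c = 1.125 − 0.5625/2 = 0.8438 in → 1.2 × 0.8438 × 0.25 × 65 = 16.45 → r_n = 16.45 kips.
Interior bolts: l_c = 1.625 − 0.5625 = 1.062 in → 1.2 × 1.062 × 0.25 × 65 = 20.72 → r_n = 19.5 kips.
R_n = 1 × 16.45 + 4 × 19.5 = 94.45 kips.
Design strength φR_n = 0.75 × 94.45 = 70.8 kips.

70.8 kips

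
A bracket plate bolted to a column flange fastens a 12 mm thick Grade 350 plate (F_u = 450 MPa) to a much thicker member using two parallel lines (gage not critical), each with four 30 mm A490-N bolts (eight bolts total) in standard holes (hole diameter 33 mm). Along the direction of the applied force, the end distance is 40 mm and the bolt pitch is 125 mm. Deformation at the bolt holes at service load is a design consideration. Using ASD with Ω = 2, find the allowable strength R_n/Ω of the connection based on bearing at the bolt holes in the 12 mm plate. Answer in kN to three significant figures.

Per bolt r_n = 1.2 l_c t F_u ≤ 2.4 d t F_u; upper limit = 2.4 × 30 × 12 × 450 / 1000 = 388.8 kN.
Edge bolt: l_c = 40 − 33/2 = 23.5 mm → 1.2 × 23.5 × 12 × 450 / 1000 = 152.3 → r_n = 152.3 kN.
Interior bolts: l_c = 125 − 33 = 92 mm → 1.2 × 92 × 12 × 450 / 1000 = 596.2 → r_n = 388.8 kN.
R_n = 2 × 152.3 + 6 × 388.8 = 2637 kN.
Allowable strength R_n/Ω = 2637 / 2 = 1320 kN.

1320 kN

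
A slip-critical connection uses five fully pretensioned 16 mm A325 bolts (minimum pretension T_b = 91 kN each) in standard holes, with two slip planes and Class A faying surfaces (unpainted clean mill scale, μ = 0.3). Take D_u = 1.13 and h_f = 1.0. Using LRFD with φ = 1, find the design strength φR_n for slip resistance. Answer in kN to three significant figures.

R_n = μ · D_u · h_f · T_b · n_s · n_b = 0.3 × 1.13 × 1.0 × 91 × 2 × 5 = 308.5 kN.
Design strength φR_n = 1 × 308.5 = 308 kN.

308 kN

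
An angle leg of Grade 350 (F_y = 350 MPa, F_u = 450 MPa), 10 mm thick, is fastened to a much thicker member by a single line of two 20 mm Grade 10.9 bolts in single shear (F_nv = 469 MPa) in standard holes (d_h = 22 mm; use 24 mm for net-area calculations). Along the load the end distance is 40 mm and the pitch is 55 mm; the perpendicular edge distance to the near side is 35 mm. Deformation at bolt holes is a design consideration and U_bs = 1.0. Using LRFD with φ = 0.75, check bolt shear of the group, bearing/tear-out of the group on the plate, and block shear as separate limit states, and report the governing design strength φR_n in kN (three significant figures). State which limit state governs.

Bolt shear: A_b = π·20²/4 = 314.2 mm²; R_n = 469 × 314.2 × 2 × 1 / 1000 = 294.7 kN → 0.75 × 294.7 = 221 kN.
Bearing: edge l_c = 29, r_n = 156.6 kN; interior l_c = 33, r_n = 178.2 kN; R_n = 156.6 + 1·178.2 = 334.8 kN → 251 kN.
Block shear: A_gv = 950, A_nv = 590, A_nt = 230 mm²; R_n = min(0.6F_uA_nv, 0.6F_yA_gv) + U_bs·F_u·A_nt = 262.8 kN → 197 kN.
Block shear governs: 197 kN.

197 kN (block shear governs)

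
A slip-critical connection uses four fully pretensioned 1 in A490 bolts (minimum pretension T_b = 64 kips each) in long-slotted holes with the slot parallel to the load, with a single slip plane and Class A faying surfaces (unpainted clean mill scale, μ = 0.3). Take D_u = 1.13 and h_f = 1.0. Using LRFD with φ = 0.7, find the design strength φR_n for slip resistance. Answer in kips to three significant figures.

60.7 kips

R_n = μ · D_u · h_f · T_b · n_s · n_b = 0.3 × 1.13 × 1.0 × 64 × 1 × 4 = 86.78 kips.
Design strength φR_n = 0.7 × 86.78 = 60.7 kips.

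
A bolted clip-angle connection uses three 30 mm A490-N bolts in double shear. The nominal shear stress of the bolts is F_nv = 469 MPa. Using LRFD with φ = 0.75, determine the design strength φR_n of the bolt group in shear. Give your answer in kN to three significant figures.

A_b = π × 30² / 4 = 706.9 mm².
R_n = F_nv · A_b · n · n_s = 469 × 706.9 × 3 × 2 / 1000 = 1989 kN.
Design strength φR_n = 0.75 × 1989 = 1490 kN.

1490 kN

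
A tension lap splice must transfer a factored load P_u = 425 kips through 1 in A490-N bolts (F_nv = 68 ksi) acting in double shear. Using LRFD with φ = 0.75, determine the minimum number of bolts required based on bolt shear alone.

A_b = π·1²/4 = 0.7854 in².
Per-bolt design strength φR_n = 0.75 × 68 × 0.7854 × 2 = 80.11 kips.
n ≥ 425 / 80.11 = 5.305 → use 6 bolts.

6 bolts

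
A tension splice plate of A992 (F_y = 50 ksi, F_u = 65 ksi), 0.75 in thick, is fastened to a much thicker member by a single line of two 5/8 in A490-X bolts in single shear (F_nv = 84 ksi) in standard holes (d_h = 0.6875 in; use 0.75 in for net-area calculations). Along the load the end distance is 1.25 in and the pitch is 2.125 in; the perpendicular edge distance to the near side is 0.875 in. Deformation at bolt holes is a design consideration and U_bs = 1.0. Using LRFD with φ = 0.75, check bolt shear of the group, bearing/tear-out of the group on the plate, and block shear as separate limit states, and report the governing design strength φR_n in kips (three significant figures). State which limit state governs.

Bolt shear: A_b = π·0.625²/4 = 0.3068 in²; R_n = 84 × 0.3068 × 2 × 1 = 51.54 kips → 0.75 × 51.54 = 38.7 kips.
Bearing: edge l_c = 0.9062, r_n = 53.02 kips; interior l_c = 1.438, r_n = 73.12 kips; R_n = 53.02 + 1·73.12 = 126.1 kips → 94.6 kips.
Block shear: A_gv = 2.531, A_nv = 1.688, A_nt = 0.375 in²; R_n = min(0.6F_uA_nv, 0.6F_yA_gv) + U_bs·F_u·A_nt = 90.19 kips → 67.6 kips.
Bolt shear governs: 38.7 kips.

38.7 kips (bolt shear governs)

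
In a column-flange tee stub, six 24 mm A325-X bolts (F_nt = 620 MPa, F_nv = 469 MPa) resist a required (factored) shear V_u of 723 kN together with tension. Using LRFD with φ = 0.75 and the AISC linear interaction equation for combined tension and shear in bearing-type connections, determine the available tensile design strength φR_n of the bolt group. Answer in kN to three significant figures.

A_b = π·24²/4 = 452.4 mm²; f_rv = 723 × 1000 / (6 × 452.4) = 266.4 MPa.
F'_nt = 1.3 F_nt − (F_nt / φF_nv) f_rv = 1.3·620 − (620/(0.75·469))·266.4 = 336.5 MPa, capped at F_nt → F'_nt = 336.5 MPa.
R_n = F'_nt · A_b · n = 336.5 × 452.4 × 6 / 1000 = 913.4 kN.
Design strength φR_n = 0.75 × 913.4 = 685 kN.

685 kN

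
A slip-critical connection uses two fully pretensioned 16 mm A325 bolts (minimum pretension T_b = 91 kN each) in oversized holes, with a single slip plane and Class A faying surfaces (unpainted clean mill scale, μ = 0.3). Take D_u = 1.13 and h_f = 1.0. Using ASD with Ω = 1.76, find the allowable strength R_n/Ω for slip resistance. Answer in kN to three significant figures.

35.1 kN

R_n = μ · D_u · h_f · T_b · n_s · n_b = 0.3 × 1.13 × 1.0 × 91 × 1 × 2 = 61.7 kN.
Allowable strength R_n/Ω = 61.7 / 1.76 = 35.1 kN.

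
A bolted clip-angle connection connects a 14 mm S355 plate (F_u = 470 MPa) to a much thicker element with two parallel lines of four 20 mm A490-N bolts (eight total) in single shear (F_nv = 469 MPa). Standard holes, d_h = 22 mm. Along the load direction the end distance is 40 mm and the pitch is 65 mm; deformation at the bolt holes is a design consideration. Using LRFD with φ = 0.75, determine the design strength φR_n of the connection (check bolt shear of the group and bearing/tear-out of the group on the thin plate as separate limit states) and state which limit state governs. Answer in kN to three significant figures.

Bolt shear: A_b = π·20²/4 = 314.2 mm²; R_n = 469 × 314.2 × 8 × 1 / 1000 = 1179 kN → 0.75 × 1179 = 884 kN.
Bearing (1.2 l_c t F_u ≤ 2.4 d t F_u): upper limit = 2.4·20·14·470 / 1000 = 315.8 kN.
  Edge l_c = 40 − 22/2 = 29 → r_n = 229 kN; interior l_c = 65 − 22 = 43 → r_n = 315.8 kN.
  R_n,bearing = 2·229 + 6·315.8 = 2353 kN → 0.75 × 2353 = 1760 kN.
Bolt shear governs: 884 kN.

884 kN (bolt shear governs)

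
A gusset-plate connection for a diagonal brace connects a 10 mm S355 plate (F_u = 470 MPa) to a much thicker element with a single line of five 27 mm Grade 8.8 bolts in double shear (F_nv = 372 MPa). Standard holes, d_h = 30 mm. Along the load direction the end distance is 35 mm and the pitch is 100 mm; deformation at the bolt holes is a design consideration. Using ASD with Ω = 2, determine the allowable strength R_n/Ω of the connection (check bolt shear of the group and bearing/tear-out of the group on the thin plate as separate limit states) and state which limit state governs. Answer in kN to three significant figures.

Bolt shear: A_b = π·27²/4 = 572.6 mm²; R_n = 372 × 572.6 × 5 × 2 / 1000 = 2130 kN → 2130 / 2 = 1060 kN.
Bearing (1.2 l_c t F_u ≤ 2.4 d t F_u): upper limit = 2.4·27·10·470 / 1000 = 304.6 kN.
  Edge l_c = 35 − 30/2 = 20 → r_n = 112.8 kN; interior l_c = 100 − 30 = 70 → r_n = 304.6 kN.
  R_n,bearing = 1·112.8 + 4·304.6 = 1331 kN → 1331 / 2 = 666 kN.
Bearing governs: 666 kN.

666 kN (bearing governs)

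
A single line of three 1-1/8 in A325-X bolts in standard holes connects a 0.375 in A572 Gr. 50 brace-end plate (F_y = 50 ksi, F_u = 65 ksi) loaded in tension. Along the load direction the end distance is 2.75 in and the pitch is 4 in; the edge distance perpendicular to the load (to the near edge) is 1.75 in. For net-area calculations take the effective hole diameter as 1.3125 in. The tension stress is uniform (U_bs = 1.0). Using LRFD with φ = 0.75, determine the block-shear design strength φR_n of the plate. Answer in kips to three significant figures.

102 kips

Shear plane L_v = 2.75 + 2·4 = 10.75 in; A_gv = 10.75 × 0.375 = 4.031 in².
A_nv = (10.75 − 2.5·1.3125) × 0.375 = 2.801 in².
A_nt = (1.75 − 0.5·1.3125) × 0.375 = 0.4102 in².
0.6 F_u A_nv = 109.2 kips; 0.6 F_y A_gv = 120.9 kips → shear rupture governs the shear term.
R_n = 109.2 + 1.0 × 65 × 0.4102 = 135.9 kips.
Design strength φR_n = 0.75 × 135.9 = 102 kips.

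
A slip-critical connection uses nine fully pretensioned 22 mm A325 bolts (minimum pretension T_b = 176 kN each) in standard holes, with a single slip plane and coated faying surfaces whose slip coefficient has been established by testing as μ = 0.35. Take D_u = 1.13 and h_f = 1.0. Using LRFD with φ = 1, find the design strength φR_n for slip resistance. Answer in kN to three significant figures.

R_n = μ · D_u · h_f · T_b · n_s · n_b = 0.35 × 1.13 × 1.0 × 176 × 1 × 9 = 626.5 kN.
Design strength φR_n = 1 × 626.5 = 626 kN.

626 kN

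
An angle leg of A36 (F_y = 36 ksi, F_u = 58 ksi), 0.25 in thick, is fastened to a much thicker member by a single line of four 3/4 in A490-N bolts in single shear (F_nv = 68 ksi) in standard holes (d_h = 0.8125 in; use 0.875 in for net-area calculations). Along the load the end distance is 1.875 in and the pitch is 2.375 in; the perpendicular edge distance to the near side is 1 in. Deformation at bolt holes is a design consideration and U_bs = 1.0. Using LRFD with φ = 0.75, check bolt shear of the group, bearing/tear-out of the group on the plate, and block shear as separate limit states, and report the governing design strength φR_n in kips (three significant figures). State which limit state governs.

Bolt shear: A_b = π·0.75²/4 = 0.4418 in²; R_n = 68 × 0.4418 × 4 × 1 = 120.2 kips → 0.75 × 120.2 = 90.1 kips.
Bearing: edge l_c = 1.469, r_n = 25.56 kips; interior l_c = 1.562, r_n = 26.1 kips; R_n = 25.56 + 3·26.1 = 103.9 kips → 77.9 kips.
Block shear: A_gv = 2.25, A_nv = 1.484, A_nt = 0.1406 in²; R_n = min(0.6F_uA_nv, 0.6F_yA_gv) + U_bs·F_u·A_nt = 56.76 kips → 42.6 kips.
Block shear governs: 42.6 kips.

42.6 kips (block shear governs)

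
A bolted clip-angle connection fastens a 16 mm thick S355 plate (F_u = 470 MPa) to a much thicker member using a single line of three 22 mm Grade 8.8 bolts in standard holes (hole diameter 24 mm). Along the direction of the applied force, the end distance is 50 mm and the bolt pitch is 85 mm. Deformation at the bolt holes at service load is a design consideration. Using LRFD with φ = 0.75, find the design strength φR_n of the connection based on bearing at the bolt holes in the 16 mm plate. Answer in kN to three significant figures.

853 kN

Per bolt r_n = 1.2 l_c t F_u ≤ 2.4 d t F_u; upper limit = 2.4 × 22 × 16 × 470 / 1000 = 397.1 kN.
Edge bolt: l_c = 50 − 24/2 = 38 mm → 1.2 × 38 × 16 × 470 / 1000 = 342.9 → r_n = 342.9 kN.
Interior bolts: l_c = 85 − 24 = 61 mm → 1.2 × 61 × 16 × 470 / 1000 = 550.5 → r_n = 397.1 kN.
R_n = 1 × 342.9 + 2 × 397.1 = 1137 kN.
Design strength φR_n = 0.75 × 1137 = 853 kN.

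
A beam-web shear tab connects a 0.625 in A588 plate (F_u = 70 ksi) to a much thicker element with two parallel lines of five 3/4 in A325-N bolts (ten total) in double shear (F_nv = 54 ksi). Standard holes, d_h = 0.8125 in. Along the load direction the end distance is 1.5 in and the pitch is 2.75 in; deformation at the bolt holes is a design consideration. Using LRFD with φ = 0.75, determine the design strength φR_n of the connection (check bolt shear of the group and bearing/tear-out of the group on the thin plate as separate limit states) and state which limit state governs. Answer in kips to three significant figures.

Bolt shear: A_b = π·0.75²/4 = 0.4418 in²; R_n = 54 × 0.4418 × 10 × 2 = 477.1 kips → 0.75 × 477.1 = 358 kips.
Bearing (1.2 l_c t F_u ≤ 2.4 d t F_u): upper limit = 2.4·0.75·0.625·70 = 78.75 kips.
  Edge l_c = 1.5 − 0.8125/2 = 1.094 → r_n = 57.42 kips; interior l_c = 2.75 − 0.8125 = 1.938 → r_n = 78.75 kips.
  R_n,bearing = 2·57.42 + 8·78.75 = 744.8 kips → 0.75 × 744.8 = 559 kips.
Bolt shear governs: 358 kips.

358 kips (bolt shear governs)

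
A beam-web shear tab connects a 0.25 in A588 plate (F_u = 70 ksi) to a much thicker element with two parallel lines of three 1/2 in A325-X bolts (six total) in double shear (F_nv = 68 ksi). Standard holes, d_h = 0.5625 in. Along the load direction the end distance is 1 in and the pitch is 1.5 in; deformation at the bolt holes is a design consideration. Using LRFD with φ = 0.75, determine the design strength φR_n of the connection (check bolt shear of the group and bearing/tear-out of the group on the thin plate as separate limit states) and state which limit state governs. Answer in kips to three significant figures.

Bolt shear: A_b = π·0.5²/4 = 0.1963 in²; R_n = 68 × 0.1963 × 6 × 2 = 160.2 kips → 0.75 × 160.2 = 120 kips.
Bearing (1.2 l_c t F_u ≤ 2.4 d t F_u): upper limit = 2.4·0.5·0.25·70 = 21 kips.
  Edge l_c = 1 − 0.5625/2 = 0.7188 → r_n = 15.09 kips; interior l_c = 1.5 − 0.5625 = 0.9375 → r_n = 19.69 kips.
  R_n,bearing = 2·15.09 + 4·19.69 = 108.9 kips → 0.75 × 108.9 = 81.7 kips.
Bearing governs: 81.7 kips.

81.7 kips (bearing governs)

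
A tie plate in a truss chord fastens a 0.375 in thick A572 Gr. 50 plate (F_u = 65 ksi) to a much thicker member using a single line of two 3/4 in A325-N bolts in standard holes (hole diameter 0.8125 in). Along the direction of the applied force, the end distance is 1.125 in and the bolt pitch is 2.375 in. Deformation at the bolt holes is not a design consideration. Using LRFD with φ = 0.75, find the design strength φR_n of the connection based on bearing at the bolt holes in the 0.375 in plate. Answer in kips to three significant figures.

Per bolt r_n = 1.5 l_c t F_u ≤ 3.0 d t F_u; upper limit = 3.0 × 0.75 × 0.375 × 65 = 54.84 kips.
Edge bolt: l_c = 1.125 − 0.8125/2 = 0.7188 in → 1.5 × 0.7188 × 0.375 × 65 = 26.28 → r_n = 26.28 kips.
Interior bolts: l_c = 2.375 − 0.8125 = 1.562 in → 1.5 × 1.562 × 0.375 × 65 = 57.13 → r_n = 54.84 kips.
R_n = 1 × 26.28 + 1 × 54.84 = 81.12 kips.
Design strength φR_n = 0.75 × 81.12 = 60.8 kips.

60.8 kips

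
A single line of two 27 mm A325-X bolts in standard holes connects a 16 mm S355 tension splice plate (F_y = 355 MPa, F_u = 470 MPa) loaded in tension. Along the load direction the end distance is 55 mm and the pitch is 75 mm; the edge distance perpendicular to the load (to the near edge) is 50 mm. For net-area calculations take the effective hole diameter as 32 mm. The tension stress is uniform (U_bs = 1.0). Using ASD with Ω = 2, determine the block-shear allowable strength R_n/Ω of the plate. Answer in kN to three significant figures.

313 kN

Shear plane L_v = 55 + 1·75 = 130 mm; A_gv = 130 × 16 = 2080 mm².
A_nv = (130 − 1.5·32) × 16 = 1312 mm².
A_nt = (50 − 0.5·32) × 16 = 544 mm².
0.6 F_u A_nv = 370 kN; 0.6 F_y A_gv = 443 kN → shear rupture governs the shear term.
R_n = 370 + 1.0 × 470 × 544 / 1000 = 625.7 kN.
Allowable strength R_n/Ω = 625.7 / 2 = 313 kN.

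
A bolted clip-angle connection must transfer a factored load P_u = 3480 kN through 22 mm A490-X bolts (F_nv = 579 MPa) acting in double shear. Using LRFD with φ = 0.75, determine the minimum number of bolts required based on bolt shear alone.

A_b = π·22²/4 = 380.1 mm².
Per-bolt design strength φR_n = 0.75 × 579 × 380.1 × 2 / 1000 = 330.1 kN.
n ≥ 3480 / 330.1 = 10.54 → use 11 bolts.

11 bolts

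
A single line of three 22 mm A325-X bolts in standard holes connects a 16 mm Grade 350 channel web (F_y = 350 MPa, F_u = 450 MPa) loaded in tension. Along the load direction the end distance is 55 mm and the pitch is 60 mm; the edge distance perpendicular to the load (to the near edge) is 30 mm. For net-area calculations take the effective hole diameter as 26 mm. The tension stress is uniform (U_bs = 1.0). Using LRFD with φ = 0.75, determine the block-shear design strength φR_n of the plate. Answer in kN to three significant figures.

448 kN

Shear plane L_v = 55 + 2·60 = 175 mm; A_gv = 175 × 16 = 2800 mm².
A_nv = (175 − 2.5·26) × 16 = 1760 mm².
A_nt = (30 − 0.5·26) × 16 = 272 mm².
0.6 F_u A_nv = 475.2 kN; 0.6 F_y A_gv = 588 kN → shear rupture governs the shear term.
R_n = 475.2 + 1.0 × 450 × 272 / 1000 = 597.6 kN.
Design strength φR_n = 0.75 × 597.6 = 448 kN.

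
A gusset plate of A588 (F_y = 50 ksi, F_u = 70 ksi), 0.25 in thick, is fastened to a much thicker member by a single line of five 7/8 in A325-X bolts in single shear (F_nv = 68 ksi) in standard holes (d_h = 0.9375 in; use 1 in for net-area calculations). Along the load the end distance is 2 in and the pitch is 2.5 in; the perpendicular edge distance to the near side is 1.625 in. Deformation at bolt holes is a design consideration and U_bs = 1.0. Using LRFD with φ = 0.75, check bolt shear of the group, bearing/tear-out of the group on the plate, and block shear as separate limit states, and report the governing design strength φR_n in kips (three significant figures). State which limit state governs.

Bolt shear: A_b = π·0.875²/4 = 0.6013 in²; R_n = 68 × 0.6013 × 5 × 1 = 204.4 kips → 0.75 × 204.4 = 153 kips.
Bearing: edge l_c = 1.531, r_n = 32.16 kips; interior l_c = 1.562, r_n = 32.81 kips; R_n = 32.16 + 4·32.81 = 163.4 kips → 123 kips.
Block shear: A_gv = 3, A_nv = 1.875, A_nt = 0.2812 in²; R_n = min(0.6F_uA_nv, 0.6F_yA_gv) + U_bs·F_u·A_nt = 98.44 kips → 73.8 kips.
Block shear governs: 73.8 kips.

73.8 kips (block shear governs)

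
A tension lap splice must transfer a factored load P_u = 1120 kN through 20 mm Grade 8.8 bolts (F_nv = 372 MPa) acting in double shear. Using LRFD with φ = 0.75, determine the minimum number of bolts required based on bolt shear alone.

7 bolts

A_b = π·20²/4 = 314.2 mm².
Per-bolt design strength φR_n = 0.75 × 372 × 314.2 × 2 / 1000 = 175.3 kN.
n ≥ 1120 / 175.3 = 6.389 → use 7 bolts.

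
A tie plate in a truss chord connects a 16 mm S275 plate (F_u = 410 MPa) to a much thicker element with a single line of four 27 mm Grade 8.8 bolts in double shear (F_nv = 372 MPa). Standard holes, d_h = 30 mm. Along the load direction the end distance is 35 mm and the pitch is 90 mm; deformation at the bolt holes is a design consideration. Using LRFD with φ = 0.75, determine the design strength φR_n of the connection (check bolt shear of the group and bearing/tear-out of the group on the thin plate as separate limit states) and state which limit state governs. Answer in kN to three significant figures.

Bolt shear: A_b = π·27²/4 = 572.6 mm²; R_n = 372 × 572.6 × 4 × 2 / 1000 = 1704 kN → 0.75 × 1704 = 1280 kN.
Bearing (1.2 l_c t F_u ≤ 2.4 d t F_u): upper limit = 2.4·27·16·410 / 1000 = 425.1 kN.
  Edge l_c = 35 − 30/2 = 20 → r_n = 157.4 kN; interior l_c = 90 − 30 = 60 → r_n = 425.1 kN.
  R_n,bearing = 1·157.4 + 3·425.1 = 1433 kN → 0.75 × 1433 = 1070 kN.
Bearing governs: 1070 kN.

1070 kN (bearing governs)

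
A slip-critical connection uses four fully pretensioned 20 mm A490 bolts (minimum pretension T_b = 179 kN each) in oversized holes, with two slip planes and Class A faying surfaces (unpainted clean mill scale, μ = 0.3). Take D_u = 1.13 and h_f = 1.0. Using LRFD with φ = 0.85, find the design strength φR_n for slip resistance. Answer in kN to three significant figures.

413 kN

R_n = μ · D_u · h_f · T_b · n_s · n_b = 0.3 × 1.13 × 1.0 × 179 × 2 × 4 = 485.4 kN.
Design strength φR_n = 0.85 × 485.4 = 413 kN.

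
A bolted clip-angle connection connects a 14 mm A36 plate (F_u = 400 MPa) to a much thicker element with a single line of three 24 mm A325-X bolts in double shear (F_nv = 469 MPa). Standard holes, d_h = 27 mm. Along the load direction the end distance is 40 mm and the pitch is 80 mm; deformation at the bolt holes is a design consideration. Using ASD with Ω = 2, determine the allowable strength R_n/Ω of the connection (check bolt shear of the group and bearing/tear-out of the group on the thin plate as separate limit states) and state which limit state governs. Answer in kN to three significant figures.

412 kN (bearing governs)

Bolt shear: A_b = π·24²/4 = 452.4 mm²; R_n = 469 × 452.4 × 3 × 2 / 1000 = 1273 kN → 1273 / 2 = 637 kN.
Bearing (1.2 l_c t F_u ≤ 2.4 d t F_u): upper limit = 2.4·24·14·400 / 1000 = 322.6 kN.
  Edge l_c = 40 − 27/2 = 26.5 → r_n = 178.1 kN; interior l_c = 80 − 27 = 53 → r_n = 322.6 kN.
  R_n,bearing = 1·178.1 + 2·322.6 = 823.2 kN → 823.2 / 2 = 412 kN.
Bearing governs: 412 kN.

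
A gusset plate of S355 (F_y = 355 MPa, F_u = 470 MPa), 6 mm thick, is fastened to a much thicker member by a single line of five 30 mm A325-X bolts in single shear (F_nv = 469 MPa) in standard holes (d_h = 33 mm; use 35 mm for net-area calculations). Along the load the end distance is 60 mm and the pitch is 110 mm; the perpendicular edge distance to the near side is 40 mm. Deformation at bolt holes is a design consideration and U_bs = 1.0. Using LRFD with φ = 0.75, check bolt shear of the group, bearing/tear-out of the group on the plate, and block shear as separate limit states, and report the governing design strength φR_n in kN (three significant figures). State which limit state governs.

482 kN (block shear governs)

Bolt shear: A_b = π·30²/4 = 706.9 mm²; R_n = 469 × 706.9 × 5 × 1 / 1000 = 1658 kN → 0.75 × 1658 = 1240 kN.
Bearing: edge l_c = 43.5, r_n = 147.2 kN; interior l_c = 77, r_n = 203 kN; R_n = 147.2 + 4·203 = 959.4 kN → 720 kN.
Block shear: A_gv = 3000, A_nv = 2055, A_nt = 135 mm²; R_n = min(0.6F_uA_nv, 0.6F_yA_gv) + U_bs·F_u·A_nt = 643 kN → 482 kN.
Block shear governs: 482 kN.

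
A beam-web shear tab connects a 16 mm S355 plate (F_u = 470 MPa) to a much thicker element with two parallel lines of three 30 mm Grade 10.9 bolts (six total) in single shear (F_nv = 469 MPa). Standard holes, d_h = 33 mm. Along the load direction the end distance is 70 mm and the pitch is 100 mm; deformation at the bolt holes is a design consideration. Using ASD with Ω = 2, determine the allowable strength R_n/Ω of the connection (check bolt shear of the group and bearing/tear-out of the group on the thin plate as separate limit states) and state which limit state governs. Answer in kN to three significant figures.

995 kN (bolt shear governs)

Bolt shear: A_b = π·30²/4 = 706.9 mm²; R_n = 469 × 706.9 × 6 × 1 / 1000 = 1989 kN → 1989 / 2 = 995 kN.
Bearing (1.2 l_c t F_u ≤ 2.4 d t F_u): upper limit = 2.4·30·16·470 / 1000 = 541.4 kN.
  Edge l_c = 70 − 33/2 = 53.5 → r_n = 482.8 kN; interior l_c = 100 − 33 = 67 → r_n = 541.4 kN.
  R_n,bearing = 2·482.8 + 4·541.4 = 3131 kN → 3131 / 2 = 1570 kN.
Bolt shear governs: 995 kN.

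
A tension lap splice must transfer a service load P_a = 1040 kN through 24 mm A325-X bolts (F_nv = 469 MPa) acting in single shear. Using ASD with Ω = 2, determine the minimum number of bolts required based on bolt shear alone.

A_b = π·24²/4 = 452.4 mm².
Per-bolt allowable strength R_n/Ω = 469 × 452.4 × 1 / 1000 / 2 = 106.1 kN.
n ≥ 1040 / 106.1 = 9.803 → use 10 bolts.

10 bolts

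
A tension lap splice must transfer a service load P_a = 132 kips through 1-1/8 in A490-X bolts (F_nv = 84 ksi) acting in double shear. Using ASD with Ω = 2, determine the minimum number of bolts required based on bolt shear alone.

A_b = π·1.125²/4 = 0.994 in².
Per-bolt allowable strength R_n/Ω = 84 × 0.994 × 2 / 2 = 83.5 kips.
n ≥ 132 / 83.5 = 1.581 → use 2 bolts.

2 bolts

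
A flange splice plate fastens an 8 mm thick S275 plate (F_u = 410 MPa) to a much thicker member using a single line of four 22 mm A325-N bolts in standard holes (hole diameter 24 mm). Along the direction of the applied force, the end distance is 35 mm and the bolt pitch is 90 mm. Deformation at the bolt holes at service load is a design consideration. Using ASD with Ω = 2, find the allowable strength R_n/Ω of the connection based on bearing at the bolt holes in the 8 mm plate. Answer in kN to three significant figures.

305 kN

Per bolt r_n = 1.2 l_c t F_u ≤ 2.4 d t F_u; upper limit = 2.4 × 22 × 8 × 410 / 1000 = 173.2 kN.
Edge bolt: l_c = 35 − 24/2 = 23 mm → 1.2 × 23 × 8 × 410 / 1000 = 90.53 → r_n = 90.53 kN.
Interior bolts: l_c = 90 − 24 = 66 mm → 1.2 × 66 × 8 × 410 / 1000 = 259.8 → r_n = 173.2 kN.
R_n = 1 × 90.53 + 3 × 173.2 = 610.1 kN.
Allowable strength R_n/Ω = 610.1 / 2 = 305 kN.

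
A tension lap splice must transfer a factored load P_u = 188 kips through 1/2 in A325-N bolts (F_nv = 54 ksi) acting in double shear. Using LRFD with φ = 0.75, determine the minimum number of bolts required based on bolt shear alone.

A_b = π·0.5²/4 = 0.1963 in².
Per-bolt design strength φR_n = 0.75 × 54 × 0.1963 × 2 = 15.9 kips.
n ≥ 188 / 15.9 = 11.82 → use 12 bolts.

12 bolts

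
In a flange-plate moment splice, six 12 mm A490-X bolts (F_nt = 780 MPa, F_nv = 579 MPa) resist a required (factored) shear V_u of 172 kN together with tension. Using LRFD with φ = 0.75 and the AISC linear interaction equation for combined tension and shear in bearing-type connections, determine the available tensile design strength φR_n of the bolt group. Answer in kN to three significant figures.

A_b = π·12²/4 = 113.1 mm²; f_rv = 172 × 1000 / (6 × 113.1) = 253.5 MPa.
F'_nt = 1.3 F_nt − (F_nt / φF_nv) f_rv = 1.3·780 − (780/(0.75·579))·253.5 = 558.7 MPa, capped at F_nt → F'_nt = 558.7 MPa.
R_n = F'_nt · A_b · n = 558.7 × 113.1 × 6 / 1000 = 379.1 kN.
Design strength φR_n = 0.75 × 379.1 = 284 kN.

284 kN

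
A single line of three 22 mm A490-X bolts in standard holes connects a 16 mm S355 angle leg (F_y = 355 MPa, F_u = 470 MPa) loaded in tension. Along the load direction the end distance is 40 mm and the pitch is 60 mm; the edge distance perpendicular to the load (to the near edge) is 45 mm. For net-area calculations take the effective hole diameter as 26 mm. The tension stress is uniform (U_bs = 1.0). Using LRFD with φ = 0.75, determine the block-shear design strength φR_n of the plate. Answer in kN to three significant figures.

502 kN

Shear plane L_v = 40 + 2·60 = 160 mm; A_gv = 160 × 16 = 2560 mm².
A_nv = (160 − 2.5·26) × 16 = 1520 mm².
A_nt = (45 − 0.5·26) × 16 = 512 mm².
0.6 F_u A_nv = 428.6 kN; 0.6 F_y A_gv = 545.3 kN → shear rupture governs the shear term.
R_n = 428.6 + 1.0 × 470 × 512 / 1000 = 669.3 kN.
Design strength φR_n = 0.75 × 669.3 = 502 kN.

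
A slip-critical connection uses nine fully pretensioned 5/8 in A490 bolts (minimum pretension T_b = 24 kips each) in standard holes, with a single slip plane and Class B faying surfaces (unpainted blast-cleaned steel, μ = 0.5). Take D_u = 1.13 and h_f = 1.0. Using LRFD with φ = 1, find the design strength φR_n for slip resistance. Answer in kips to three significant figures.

122 kips

R_n = μ · D_u · h_f · T_b · n_s · n_b = 0.5 × 1.13 × 1.0 × 24 × 1 × 9 = 122 kips.
Design strength φR_n = 1 × 122 = 122 kips.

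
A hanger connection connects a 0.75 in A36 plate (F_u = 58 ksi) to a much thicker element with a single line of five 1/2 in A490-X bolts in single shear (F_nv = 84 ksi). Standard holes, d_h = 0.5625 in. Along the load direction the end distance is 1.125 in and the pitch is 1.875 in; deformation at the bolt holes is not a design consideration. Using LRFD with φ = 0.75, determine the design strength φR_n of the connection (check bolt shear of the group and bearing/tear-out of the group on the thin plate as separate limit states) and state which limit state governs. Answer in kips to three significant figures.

61.9 kips (bolt shear governs)

Bolt shear: A_b = π·0.5²/4 = 0.1963 in²; R_n = 84 × 0.1963 × 5 × 1 = 82.47 kips → 0.75 × 82.47 = 61.9 kips.
Bearing (1.5 l_c t F_u ≤ 3.0 d t F_u): upper limit = 3.0·0.5·0.75·58 = 65.25 kips.
  Edge l_c = 1.125 − 0.5625/2 = 0.8438 → r_n = 55.05 kips; interior l_c = 1.875 − 0.5625 = 1.312 → r_n = 65.25 kips.
  R_n,bearing = 1·55.05 + 4·65.25 = 316.1 kips → 0.75 × 316.1 = 237 kips.
Bolt shear governs: 61.9 kips.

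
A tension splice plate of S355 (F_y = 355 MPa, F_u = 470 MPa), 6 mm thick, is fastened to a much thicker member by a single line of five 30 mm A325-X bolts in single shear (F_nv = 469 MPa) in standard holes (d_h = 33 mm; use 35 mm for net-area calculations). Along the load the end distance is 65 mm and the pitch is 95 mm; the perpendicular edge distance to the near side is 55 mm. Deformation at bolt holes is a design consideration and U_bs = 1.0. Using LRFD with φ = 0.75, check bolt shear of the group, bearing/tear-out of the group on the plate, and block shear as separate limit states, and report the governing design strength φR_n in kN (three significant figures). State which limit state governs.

Bolt shear: A_b = π·30²/4 = 706.9 mm²; R_n = 469 × 706.9 × 5 × 1 / 1000 = 1658 kN → 0.75 × 1658 = 1240 kN.
Bearing: edge l_c = 48.5, r_n = 164.1 kN; interior l_c = 62, r_n = 203 kN; R_n = 164.1 + 4·203 = 976.3 kN → 732 kN.
Block shear: A_gv = 2670, A_nv = 1725, A_nt = 225 mm²; R_n = min(0.6F_uA_nv, 0.6F_yA_gv) + U_bs·F_u·A_nt = 592.2 kN → 444 kN.
Block shear governs: 444 kN.

444 kN (block shear governs)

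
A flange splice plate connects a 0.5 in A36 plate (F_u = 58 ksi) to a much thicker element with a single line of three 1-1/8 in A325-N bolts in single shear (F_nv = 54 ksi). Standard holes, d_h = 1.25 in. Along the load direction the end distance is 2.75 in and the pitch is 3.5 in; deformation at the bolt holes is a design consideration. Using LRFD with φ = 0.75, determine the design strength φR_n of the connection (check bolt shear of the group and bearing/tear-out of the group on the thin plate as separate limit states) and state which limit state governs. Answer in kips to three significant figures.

121 kips (bolt shear governs)

Bolt shear: A_b = π·1.125²/4 = 0.994 in²; R_n = 54 × 0.994 × 3 × 1 = 161 kips → 0.75 × 161 = 121 kips.
Bearing (1.2 l_c t F_u ≤ 2.4 d t F_u): upper limit = 2.4·1.125·0.5·58 = 78.3 kips.
  Edge l_c = 2.75 − 1.25/2 = 2.125 → r_n = 73.95 kips; interior l_c = 3.5 − 1.25 = 2.25 → r_n = 78.3 kips.
  R_n,bearing = 1·73.95 + 2·78.3 = 230.5 kips → 0.75 × 230.5 = 173 kips.
Bolt shear governs: 121 kips.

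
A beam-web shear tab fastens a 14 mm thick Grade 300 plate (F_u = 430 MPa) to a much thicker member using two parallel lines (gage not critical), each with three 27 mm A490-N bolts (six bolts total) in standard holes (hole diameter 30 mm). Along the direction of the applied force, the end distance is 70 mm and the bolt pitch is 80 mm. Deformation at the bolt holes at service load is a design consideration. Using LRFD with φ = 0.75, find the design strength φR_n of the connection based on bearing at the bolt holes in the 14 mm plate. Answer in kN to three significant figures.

1670 kN

Per bolt r_n = 1.2 l_c t F_u ≤ 2.4 d t F_u; upper limit = 2.4 × 27 × 14 × 430 / 1000 = 390.1 kN.
Edge bolt: l_c = 70 − 30/2 = 55 mm → 1.2 × 55 × 14 × 430 / 1000 = 397.3 → r_n = 390.1 kN.
Interior bolts: l_c = 80 − 30 = 50 mm → 1.2 × 50 × 14 × 430 / 1000 = 361.2 → r_n = 361.2 kN.
R_n = 2 × 390.1 + 4 × 361.2 = 2225 kN.
Design strength φR_n = 0.75 × 2225 = 1670 kN.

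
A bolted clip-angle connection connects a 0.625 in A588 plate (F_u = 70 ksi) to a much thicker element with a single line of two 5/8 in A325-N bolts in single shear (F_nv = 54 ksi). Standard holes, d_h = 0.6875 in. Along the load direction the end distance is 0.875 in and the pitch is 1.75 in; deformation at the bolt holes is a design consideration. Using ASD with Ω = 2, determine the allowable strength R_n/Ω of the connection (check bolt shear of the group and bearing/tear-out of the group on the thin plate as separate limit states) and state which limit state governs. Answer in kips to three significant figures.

Bolt shear: A_b = π·0.625²/4 = 0.3068 in²; R_n = 54 × 0.3068 × 2 × 1 = 33.13 kips → 33.13 / 2 = 16.6 kips.
Bearing (1.2 l_c t F_u ≤ 2.4 d t F_u): upper limit = 2.4·0.625·0.625·70 = 65.62 kips.
  Edge l_c = 0.875 − 0.6875/2 = 0.5312 → r_n = 27.89 kips; interior l_c = 1.75 − 0.6875 = 1.062 → r_n = 55.78 kips.
  R_n,bearing = 1·27.89 + 1·55.78 = 83.67 kips → 83.67 / 2 = 41.8 kips.
Bolt shear governs: 16.6 kips.

16.6 kips (bolt shear governs)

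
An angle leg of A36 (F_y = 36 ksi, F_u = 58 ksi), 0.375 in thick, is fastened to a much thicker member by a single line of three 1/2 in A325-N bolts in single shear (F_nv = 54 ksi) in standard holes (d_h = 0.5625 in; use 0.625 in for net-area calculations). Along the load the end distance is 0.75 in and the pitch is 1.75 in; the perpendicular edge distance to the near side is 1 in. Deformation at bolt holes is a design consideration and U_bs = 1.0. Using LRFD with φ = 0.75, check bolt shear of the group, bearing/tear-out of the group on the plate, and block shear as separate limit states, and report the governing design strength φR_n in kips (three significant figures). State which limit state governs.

23.9 kips (bolt shear governs)

Bolt shear: A_b = π·0.5²/4 = 0.1963 in²; R_n = 54 × 0.1963 × 3 × 1 = 31.81 kips → 0.75 × 31.81 = 23.9 kips.
Bearing: edge l_c = 0.4688, r_n = 12.23 kips; interior l_c = 1.188, r_n = 26.1 kips; R_n = 12.23 + 2·26.1 = 64.43 kips → 48.3 kips.
Block shear: A_gv = 1.594, A_nv = 1.008, A_nt = 0.2578 in²; R_n = min(0.6F_uA_nv, 0.6F_yA_gv) + U_bs·F_u·A_nt = 49.38 kips → 37 kips.
Bolt shear governs: 23.9 kips.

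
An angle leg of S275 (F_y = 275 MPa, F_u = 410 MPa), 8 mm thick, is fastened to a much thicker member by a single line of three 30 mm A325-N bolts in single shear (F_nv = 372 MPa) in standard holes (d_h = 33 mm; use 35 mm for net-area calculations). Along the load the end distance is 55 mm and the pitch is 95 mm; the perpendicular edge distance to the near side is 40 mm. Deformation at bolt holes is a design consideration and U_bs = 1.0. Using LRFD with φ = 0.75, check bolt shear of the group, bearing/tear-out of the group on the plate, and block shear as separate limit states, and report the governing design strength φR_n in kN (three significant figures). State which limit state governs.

288 kN (block shear governs)

Bolt shear: A_b = π·30²/4 = 706.9 mm²; R_n = 372 × 706.9 × 3 × 1 / 1000 = 788.9 kN → 0.75 × 788.9 = 592 kN.
Bearing: edge l_c = 38.5, r_n = 151.5 kN; interior l_c = 62, r_n = 236.2 kN; R_n = 151.5 + 2·236.2 = 623.9 kN → 468 kN.
Block shear: A_gv = 1960, A_nv = 1260, A_nt = 180 mm²; R_n = min(0.6F_uA_nv, 0.6F_yA_gv) + U_bs·F_u·A_nt = 383.8 kN → 288 kN.
Block shear governs: 288 kN.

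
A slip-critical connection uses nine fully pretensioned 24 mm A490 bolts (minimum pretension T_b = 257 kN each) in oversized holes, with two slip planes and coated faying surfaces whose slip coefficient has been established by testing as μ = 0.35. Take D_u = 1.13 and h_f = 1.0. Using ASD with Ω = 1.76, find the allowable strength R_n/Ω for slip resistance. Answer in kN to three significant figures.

R_n = μ · D_u · h_f · T_b · n_s · n_b = 0.35 × 1.13 × 1.0 × 257 × 2 × 9 = 1830 kN.
Allowable strength R_n/Ω = 1830 / 1.76 = 1040 kN.

1040 kN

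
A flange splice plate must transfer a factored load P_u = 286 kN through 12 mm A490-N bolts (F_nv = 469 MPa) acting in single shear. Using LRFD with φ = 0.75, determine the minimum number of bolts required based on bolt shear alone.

A_b = π·12²/4 = 113.1 mm².
Per-bolt design strength φR_n = 0.75 × 469 × 113.1 × 1 / 1000 = 39.78 kN.
n ≥ 286 / 39.78 = 7.189 → use 8 bolts.

8 bolts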